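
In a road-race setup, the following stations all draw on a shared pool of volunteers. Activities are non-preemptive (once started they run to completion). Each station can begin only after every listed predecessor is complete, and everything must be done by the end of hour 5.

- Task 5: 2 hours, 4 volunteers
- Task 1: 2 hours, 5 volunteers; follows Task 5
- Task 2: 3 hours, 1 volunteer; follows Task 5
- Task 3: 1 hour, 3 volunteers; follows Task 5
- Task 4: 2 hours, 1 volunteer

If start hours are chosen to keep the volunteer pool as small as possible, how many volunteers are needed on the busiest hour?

6

Early-start (Task 5@1, Task 1@3, Task 2@3, Task 3@3, Task 4@1) gives peak 9: h1:5  h2:5  h3:9  h4:6  h5:1.
Shift Task 3→5.
Schedule Task 5@1, Task 1@3, Task 2@3, Task 3@5, Task 4@1: h1:5  h2:5  h3:6  h4:6  h5:4 — peak 6.
Total volunteer-hours = 26 over 5 hours ⇒ peak ≥ ⌈26/5⌉ = 6, so 6 is optimal.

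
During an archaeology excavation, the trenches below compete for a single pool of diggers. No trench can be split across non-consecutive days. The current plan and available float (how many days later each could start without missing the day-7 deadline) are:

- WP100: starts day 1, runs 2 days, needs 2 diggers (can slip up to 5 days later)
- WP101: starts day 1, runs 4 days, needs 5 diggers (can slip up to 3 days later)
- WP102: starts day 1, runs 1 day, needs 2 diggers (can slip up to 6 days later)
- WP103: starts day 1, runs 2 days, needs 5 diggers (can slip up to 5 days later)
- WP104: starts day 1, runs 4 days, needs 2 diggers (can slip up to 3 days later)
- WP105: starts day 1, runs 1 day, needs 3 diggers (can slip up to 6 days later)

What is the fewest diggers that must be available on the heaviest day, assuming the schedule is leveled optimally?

Early-start (WP100@1, WP101@1, WP102@1, WP103@1, WP104@1, WP105@1) gives peak 19: d1:19  d2:14  d3:7  d4:7  d5:0  d6:0  d7:0.
Shift WP102→3, WP103→5, WP104→4, WP105→7.
Schedule WP100@1, WP101@1, WP102@3, WP103@5, WP104@4, WP105@7: d1:7  d2:7  d3:7  d4:7  d5:7  d6:7  d7:5 — peak 7.
Total digger-days = 47 over 7 days ⇒ peak ≥ ⌈47/7⌉ = 7, so 7 is optimal.

7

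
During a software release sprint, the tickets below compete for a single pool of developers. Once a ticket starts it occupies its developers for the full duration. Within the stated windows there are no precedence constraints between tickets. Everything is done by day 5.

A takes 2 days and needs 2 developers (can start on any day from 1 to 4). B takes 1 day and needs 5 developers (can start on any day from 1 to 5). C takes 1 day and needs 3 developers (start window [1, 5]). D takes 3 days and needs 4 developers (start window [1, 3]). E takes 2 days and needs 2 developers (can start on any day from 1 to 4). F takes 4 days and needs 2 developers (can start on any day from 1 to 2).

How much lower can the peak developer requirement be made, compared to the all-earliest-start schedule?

Early-start peak: d1:18  d2:10  d3:6  d4:2  d5:0 ⇒ 18.
Leveled (A@1, B@1, C@2, D@3, E@3, F@2): d1:7  d2:7  d3:8  d4:8  d5:6 ⇒ 8.
Reduction 18 − 8 = 10.

10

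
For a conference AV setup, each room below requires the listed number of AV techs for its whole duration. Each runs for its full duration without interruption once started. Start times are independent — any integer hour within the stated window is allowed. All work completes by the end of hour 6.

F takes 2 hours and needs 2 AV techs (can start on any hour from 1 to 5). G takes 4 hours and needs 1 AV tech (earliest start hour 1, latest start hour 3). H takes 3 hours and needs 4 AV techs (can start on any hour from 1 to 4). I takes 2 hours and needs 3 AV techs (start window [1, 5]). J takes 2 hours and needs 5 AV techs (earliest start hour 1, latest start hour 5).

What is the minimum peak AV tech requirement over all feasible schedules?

7

Early-start (F@1, G@1, H@1, I@1, J@1) gives peak 15: h1:15  h2:15  h3:5  h4:1  h5:0  h6:0.
Shift F→3, H→3, I→5.
Schedule F@3, G@1, H@3, I@5, J@1: h1:6  h2:6  h3:7  h4:7  h5:7  h6:3 — peak 7.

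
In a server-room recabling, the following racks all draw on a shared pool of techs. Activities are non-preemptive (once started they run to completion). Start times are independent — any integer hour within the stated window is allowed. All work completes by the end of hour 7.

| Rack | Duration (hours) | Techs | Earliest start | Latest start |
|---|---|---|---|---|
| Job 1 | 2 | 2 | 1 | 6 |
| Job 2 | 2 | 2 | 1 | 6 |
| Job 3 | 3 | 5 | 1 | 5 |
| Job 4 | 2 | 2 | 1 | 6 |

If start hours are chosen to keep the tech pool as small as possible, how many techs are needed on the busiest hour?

5

Early-start (Job 1@1, Job 2@1, Job 3@1, Job 4@1) gives peak 11: h1:11  h2:11  h3:5  h4:0  h5:0  h6:0  h7:0.
Shift Job 3→3, Job 4→6.
Schedule Job 1@1, Job 2@1, Job 3@3, Job 4@6: h1:4  h2:4  h3:5  h4:5  h5:5  h6:2  h7:2 — peak 5.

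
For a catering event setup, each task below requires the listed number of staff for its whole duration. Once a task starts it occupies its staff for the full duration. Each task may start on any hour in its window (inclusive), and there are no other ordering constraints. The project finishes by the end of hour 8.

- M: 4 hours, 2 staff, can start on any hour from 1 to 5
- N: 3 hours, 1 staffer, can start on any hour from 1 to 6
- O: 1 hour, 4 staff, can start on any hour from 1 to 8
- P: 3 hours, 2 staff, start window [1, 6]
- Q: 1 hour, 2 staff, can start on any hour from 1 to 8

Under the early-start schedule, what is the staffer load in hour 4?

At early start, hour 4 has: M.
Demand: 2 = 2.

2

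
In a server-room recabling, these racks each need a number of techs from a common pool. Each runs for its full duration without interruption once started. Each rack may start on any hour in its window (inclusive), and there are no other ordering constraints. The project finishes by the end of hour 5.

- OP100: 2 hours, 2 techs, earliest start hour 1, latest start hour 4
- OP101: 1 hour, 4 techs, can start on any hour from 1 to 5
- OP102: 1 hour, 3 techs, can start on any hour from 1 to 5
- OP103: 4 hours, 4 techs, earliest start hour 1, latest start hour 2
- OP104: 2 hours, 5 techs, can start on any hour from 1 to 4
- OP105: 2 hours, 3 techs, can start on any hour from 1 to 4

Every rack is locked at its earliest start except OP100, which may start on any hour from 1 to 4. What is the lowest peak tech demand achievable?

19

OP100@1: h1:21  h2:14  h3:4  h4:4  h5:0 → peak 21
OP100@2: h1:19  h2:14  h3:6  h4:4  h5:0 → peak 19
OP100@3: h1:19  h2:12  h3:6  h4:6  h5:0 → peak 19
OP100@4: h1:19  h2:12  h3:4  h4:6  h5:2 → peak 19
Best is OP100@2, peak 19.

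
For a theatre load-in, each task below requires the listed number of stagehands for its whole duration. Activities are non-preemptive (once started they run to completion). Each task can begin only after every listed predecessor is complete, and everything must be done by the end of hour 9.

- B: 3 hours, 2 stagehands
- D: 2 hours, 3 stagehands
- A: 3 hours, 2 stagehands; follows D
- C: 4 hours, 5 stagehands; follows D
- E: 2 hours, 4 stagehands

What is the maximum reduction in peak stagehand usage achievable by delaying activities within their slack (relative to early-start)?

3

Early-start peak: h1:9  h2:9  h3:9  h4:7  h5:7  h6:5  h7:0  h8:0  h9:0 ⇒ 9.
Leveled (B@1, D@1, A@3, C@6, E@4): h1:5  h2:5  h3:4  h4:6  h5:6  h6:5  h7:5  h8:5  h9:5 ⇒ 6.
Reduction 9 − 6 = 3.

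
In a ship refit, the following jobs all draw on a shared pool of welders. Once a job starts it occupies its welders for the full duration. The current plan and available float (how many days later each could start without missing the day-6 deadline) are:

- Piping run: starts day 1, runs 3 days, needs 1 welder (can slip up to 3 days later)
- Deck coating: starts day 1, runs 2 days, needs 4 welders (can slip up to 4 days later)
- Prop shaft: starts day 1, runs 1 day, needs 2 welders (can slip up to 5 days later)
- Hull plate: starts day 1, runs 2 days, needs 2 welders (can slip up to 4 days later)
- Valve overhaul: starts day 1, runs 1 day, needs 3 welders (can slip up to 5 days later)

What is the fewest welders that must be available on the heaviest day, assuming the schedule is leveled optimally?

4

Early-start (Piping run@1, Deck coating@1, Prop shaft@1, Hull plate@1, Valve overhaul@1) gives peak 12: d1:12  d2:7  d3:1  d4:0  d5:0  d6:0.
Shift Deck coating→4, Hull plate→2, Valve overhaul→6.
Schedule Piping run@1, Deck coating@4, Prop shaft@1, Hull plate@2, Valve overhaul@6: d1:3  d2:3  d3:3  d4:4  d5:4  d6:3 — peak 4.
Total welder-days = 20 over 6 days ⇒ peak ≥ ⌈20/6⌉ = 4, so 4 is optimal.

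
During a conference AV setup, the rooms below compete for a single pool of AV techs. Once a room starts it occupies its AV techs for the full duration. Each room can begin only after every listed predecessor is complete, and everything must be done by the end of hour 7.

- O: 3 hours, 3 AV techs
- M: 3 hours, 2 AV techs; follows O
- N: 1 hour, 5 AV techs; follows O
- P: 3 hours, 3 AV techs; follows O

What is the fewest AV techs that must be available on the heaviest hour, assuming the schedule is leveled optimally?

Early-start (O@1, M@4, N@4, P@4) gives peak 10: h1:3  h2:3  h3:3  h4:10  h5:5  h6:5  h7:0.
Shift N→7.
Schedule O@1, M@4, N@7, P@4: h1:3  h2:3  h3:3  h4:5  h5:5  h6:5  h7:5 — peak 5.
Total AV tech-hours = 29 over 7 hours ⇒ peak ≥ ⌈29/7⌉ = 5, so 5 is optimal.

5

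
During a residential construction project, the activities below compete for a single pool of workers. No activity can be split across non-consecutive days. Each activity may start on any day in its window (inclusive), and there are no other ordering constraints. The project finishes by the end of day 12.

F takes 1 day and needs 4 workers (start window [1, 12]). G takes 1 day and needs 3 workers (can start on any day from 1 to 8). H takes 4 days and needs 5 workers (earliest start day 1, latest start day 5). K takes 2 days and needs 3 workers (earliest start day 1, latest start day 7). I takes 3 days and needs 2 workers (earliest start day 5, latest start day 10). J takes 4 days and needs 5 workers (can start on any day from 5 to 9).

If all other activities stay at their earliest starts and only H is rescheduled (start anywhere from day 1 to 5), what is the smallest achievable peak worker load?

H@1: d1:15  d2:8  d3:5  d4:5  d5:7  d6:7  d7:7  d8:5  d9:0  d10:0  d11:0  d12:0 → peak 15
H@2: d1:10  d2:8  d3:5  d4:5  d5:12  d6:7  d7:7  d8:5  d9:0  d10:0  d11:0  d12:0 → peak 12
H@3: d1:10  d2:3  d3:5  d4:5  d5:12  d6:12  d7:7  d8:5  d9:0  d10:0  d11:0  d12:0 → peak 12
H@4: d1:10  d2:3  d3:0  d4:5  d5:12  d6:12  d7:12  d8:5  d9:0  d10:0  d11:0  d12:0 → peak 12
H@5: d1:10  d2:3  d3:0  d4:0  d5:12  d6:12  d7:12  d8:10  d9:0  d10:0  d11:0  d12:0 → peak 12
Best is H@2, peak 12.

12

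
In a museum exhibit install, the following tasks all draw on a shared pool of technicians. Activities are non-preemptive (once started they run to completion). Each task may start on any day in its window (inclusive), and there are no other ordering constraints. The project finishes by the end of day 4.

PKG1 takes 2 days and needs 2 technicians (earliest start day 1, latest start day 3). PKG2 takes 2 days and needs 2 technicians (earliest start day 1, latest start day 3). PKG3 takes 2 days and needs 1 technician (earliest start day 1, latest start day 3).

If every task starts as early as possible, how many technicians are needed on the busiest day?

5

Early-start schedule: PKG1@1, PKG2@1, PKG3@1.
Load per day: day 1: 5, day 2: 5, day 3: 0, day 4: 0.
Peak is 5.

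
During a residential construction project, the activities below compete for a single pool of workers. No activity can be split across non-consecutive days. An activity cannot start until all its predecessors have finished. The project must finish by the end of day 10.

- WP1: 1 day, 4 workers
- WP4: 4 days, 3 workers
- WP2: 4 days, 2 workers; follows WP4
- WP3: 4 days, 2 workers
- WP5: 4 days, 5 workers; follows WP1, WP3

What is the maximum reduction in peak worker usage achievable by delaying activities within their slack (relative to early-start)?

2

Early-start peak: d1:9  d2:5  d3:5  d4:5  d5:7  d6:7  d7:7  d8:7  d9:0  d10:0 ⇒ 9.
Leveled (WP1@1, WP4@1, WP2@5, WP3@2, WP5@6): d1:7  d2:5  d3:5  d4:5  d5:4  d6:7  d7:7  d8:7  d9:5  d10:0 ⇒ 7.
Reduction 9 − 7 = 2.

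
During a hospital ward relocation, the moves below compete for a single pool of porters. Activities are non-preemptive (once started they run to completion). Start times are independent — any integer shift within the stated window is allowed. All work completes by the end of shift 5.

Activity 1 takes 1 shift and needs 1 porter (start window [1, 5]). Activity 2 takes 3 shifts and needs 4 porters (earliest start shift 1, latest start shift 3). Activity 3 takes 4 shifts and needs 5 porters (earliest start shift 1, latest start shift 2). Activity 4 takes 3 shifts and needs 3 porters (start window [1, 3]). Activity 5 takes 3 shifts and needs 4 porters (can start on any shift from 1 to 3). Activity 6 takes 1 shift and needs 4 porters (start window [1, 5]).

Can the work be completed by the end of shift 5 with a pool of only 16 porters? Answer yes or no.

Schedule Activity 1@1, Activity 2@1, Activity 3@1, Activity 4@1, Activity 5@2, Activity 6@4: s1:13  s2:16  s3:16  s4:13  s5:0 — peak 16 ≤ 16.

yes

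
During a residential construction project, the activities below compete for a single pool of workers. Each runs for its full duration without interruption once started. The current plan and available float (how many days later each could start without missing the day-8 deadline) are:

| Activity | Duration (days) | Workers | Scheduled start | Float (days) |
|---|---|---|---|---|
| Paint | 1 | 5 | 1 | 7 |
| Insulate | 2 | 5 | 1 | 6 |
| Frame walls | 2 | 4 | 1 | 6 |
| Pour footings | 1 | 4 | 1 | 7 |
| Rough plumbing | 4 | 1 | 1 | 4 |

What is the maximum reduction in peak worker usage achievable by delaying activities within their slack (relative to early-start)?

Early-start peak: d1:19  d2:10  d3:1  d4:1  d5:0  d6:0  d7:0  d8:0 ⇒ 19.
Leveled (Paint@1, Insulate@2, Frame walls@4, Pour footings@6, Rough plumbing@4): d1:5  d2:5  d3:5  d4:5  d5:5  d6:5  d7:1  d8:0 ⇒ 5.
Reduction 19 − 5 = 14.

14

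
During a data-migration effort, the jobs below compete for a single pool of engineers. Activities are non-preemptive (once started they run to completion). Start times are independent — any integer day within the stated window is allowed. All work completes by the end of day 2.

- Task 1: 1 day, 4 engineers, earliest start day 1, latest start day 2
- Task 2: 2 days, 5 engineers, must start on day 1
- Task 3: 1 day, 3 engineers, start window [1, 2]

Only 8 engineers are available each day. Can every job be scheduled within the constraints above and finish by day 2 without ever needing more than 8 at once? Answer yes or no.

no

Total engineer-days = 17; over 2 days the average is 17/2 > 8, so some day must exceed 8.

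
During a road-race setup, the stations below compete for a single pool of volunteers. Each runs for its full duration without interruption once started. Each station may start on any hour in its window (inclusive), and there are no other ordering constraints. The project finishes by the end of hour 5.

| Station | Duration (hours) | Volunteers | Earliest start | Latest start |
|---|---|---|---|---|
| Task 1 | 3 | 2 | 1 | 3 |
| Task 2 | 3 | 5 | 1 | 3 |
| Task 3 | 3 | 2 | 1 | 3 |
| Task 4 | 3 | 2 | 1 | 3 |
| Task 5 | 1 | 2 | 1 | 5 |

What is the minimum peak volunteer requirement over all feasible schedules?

Early-start (Task 1@1, Task 2@1, Task 3@1, Task 4@1, Task 5@1) gives peak 13: h1:13  h2:11  h3:11  h4:0  h5:0.
Shift Task 5→4.
Schedule Task 1@1, Task 2@1, Task 3@1, Task 4@1, Task 5@4: h1:11  h2:11  h3:11  h4:2  h5:0 — peak 11.

11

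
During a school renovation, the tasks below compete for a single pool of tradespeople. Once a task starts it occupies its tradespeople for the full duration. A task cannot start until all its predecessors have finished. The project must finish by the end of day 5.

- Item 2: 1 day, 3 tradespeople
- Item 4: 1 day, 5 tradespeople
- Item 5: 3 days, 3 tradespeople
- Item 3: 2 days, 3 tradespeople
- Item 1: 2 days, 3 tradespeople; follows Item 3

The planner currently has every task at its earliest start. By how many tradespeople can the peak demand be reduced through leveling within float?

Early-start peak: d1:14  d2:6  d3:6  d4:3  d5:0 ⇒ 14.
Leveled (Item 2@1, Item 4@5, Item 5@2, Item 3@1, Item 1@3): d1:6  d2:6  d3:6  d4:6  d5:5 ⇒ 6.
Reduction 14 − 6 = 8.

8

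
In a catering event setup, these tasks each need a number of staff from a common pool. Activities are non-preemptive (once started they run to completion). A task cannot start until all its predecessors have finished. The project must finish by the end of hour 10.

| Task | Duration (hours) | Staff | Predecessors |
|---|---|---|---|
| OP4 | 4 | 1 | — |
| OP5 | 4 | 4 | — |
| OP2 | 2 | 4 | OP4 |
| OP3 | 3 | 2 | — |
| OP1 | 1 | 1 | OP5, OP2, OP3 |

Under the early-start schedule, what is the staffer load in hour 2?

At early start, hour 2 has: OP4, OP5, OP3.
Demand: 1 + 4 + 2 = 7.

7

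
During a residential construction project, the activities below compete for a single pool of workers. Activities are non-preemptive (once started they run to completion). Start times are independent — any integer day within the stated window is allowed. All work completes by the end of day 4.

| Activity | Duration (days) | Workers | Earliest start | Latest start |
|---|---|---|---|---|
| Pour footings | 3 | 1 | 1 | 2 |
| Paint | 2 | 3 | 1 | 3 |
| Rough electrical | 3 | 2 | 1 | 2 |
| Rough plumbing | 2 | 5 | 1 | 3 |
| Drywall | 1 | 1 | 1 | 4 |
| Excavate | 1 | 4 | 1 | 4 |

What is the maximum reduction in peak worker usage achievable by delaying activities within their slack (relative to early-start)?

8

Early-start peak: d1:16  d2:11  d3:3  d4:0 ⇒ 16.
Leveled (Pour footings@1, Paint@1, Rough electrical@2, Rough plumbing@3, Drywall@2, Excavate@1): d1:8  d2:7  d3:8  d4:7 ⇒ 8.
Reduction 16 − 8 = 8.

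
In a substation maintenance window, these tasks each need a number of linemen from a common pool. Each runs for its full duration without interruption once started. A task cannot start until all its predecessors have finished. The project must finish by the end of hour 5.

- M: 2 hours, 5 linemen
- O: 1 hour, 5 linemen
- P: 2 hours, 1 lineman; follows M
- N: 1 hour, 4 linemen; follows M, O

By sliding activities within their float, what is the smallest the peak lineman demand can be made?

5

Early-start (M@1, O@1, P@3, N@3) gives peak 10: h1:10  h2:5  h3:5  h4:1  h5:0.
Shift O→3, P→4, N→4.
Schedule M@1, O@3, P@4, N@4: h1:5  h2:5  h3:5  h4:5  h5:1 — peak 5.
Total lineman-hours = 21 over 5 hours ⇒ peak ≥ ⌈21/5⌉ = 5, so 5 is optimal.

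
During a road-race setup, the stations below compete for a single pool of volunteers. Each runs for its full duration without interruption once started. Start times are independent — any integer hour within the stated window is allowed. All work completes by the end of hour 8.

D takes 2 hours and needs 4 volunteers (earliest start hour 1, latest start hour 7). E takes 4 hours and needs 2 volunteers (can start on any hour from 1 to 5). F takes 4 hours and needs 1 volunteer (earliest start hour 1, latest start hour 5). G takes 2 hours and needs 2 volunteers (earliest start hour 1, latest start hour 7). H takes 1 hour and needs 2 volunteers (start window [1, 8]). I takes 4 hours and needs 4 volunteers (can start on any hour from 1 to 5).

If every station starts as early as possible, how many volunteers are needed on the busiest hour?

15

Early-start schedule: D@1, E@1, F@1, G@1, H@1, I@1.
Load per hour: hour 1: 15, hour 2: 13, hour 3: 7, hour 4: 7, hour 5: 0, hour 6: 0, hour 7: 0, hour 8: 0.
Peak is 15.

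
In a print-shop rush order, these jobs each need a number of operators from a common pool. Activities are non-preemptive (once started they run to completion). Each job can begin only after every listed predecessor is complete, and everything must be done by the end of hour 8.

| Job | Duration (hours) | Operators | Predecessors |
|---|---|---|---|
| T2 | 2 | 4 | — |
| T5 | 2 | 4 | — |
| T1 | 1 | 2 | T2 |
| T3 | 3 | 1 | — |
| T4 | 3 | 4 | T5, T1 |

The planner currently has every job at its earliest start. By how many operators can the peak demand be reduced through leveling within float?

Early-start peak: h1:9  h2:9  h3:3  h4:4  h5:4  h6:4  h7:0  h8:0 ⇒ 9.
Leveled (T2@1, T5@3, T1@5, T3@1, T4@6): h1:5  h2:5  h3:5  h4:4  h5:2  h6:4  h7:4  h8:4 ⇒ 5.
Reduction 9 − 5 = 4.

4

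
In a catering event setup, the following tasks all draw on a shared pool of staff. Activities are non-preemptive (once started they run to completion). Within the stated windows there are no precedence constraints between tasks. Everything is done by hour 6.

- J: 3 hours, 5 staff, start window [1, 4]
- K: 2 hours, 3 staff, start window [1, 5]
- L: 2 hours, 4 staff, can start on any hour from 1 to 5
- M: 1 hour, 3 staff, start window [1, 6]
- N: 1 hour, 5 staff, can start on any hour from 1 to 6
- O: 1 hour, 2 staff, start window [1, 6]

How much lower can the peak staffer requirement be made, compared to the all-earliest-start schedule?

14

Early-start peak: h1:22  h2:12  h3:5  h4:0  h5:0  h6:0 ⇒ 22.
Leveled (J@1, K@1, L@4, M@3, N@6, O@4): h1:8  h2:8  h3:8  h4:6  h5:4  h6:5 ⇒ 8.
Reduction 22 − 8 = 14.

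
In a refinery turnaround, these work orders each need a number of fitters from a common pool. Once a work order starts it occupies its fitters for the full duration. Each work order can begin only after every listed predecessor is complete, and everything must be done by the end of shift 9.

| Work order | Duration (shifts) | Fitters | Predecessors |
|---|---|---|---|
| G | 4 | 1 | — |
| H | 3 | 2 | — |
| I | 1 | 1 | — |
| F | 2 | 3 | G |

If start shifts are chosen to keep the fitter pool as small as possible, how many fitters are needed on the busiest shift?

3

Early-start (G@1, H@1, I@1, F@5) gives peak 4: s1:4  s2:3  s3:3  s4:1  s5:3  s6:3  s7:0  s8:0  s9:0.
Shift I→4.
Schedule G@1, H@1, I@4, F@5: s1:3  s2:3  s3:3  s4:2  s5:3  s6:3  s7:0  s8:0  s9:0 — peak 3.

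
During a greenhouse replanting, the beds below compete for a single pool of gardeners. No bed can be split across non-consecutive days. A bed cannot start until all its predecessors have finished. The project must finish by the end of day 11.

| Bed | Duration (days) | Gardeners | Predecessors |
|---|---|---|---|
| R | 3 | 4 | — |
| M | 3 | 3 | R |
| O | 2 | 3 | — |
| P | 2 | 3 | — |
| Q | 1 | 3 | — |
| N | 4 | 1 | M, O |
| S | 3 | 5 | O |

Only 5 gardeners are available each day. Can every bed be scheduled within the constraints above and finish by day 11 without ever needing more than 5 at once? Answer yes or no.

The minimum achievable peak is 6; 5 < 6, so no feasible schedule stays within the cap.

no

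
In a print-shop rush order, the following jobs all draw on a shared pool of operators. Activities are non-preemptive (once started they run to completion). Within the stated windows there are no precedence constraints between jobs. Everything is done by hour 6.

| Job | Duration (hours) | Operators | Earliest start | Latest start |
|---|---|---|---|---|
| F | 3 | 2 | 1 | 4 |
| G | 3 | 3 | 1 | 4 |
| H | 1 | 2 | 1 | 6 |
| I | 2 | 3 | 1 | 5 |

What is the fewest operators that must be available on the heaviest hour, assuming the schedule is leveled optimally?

Early-start (F@1, G@1, H@1, I@1) gives peak 10: h1:10  h2:8  h3:5  h4:0  h5:0  h6:0.
Shift H→4, I→4.
Schedule F@1, G@1, H@4, I@4: h1:5  h2:5  h3:5  h4:5  h5:3  h6:0 — peak 5.

5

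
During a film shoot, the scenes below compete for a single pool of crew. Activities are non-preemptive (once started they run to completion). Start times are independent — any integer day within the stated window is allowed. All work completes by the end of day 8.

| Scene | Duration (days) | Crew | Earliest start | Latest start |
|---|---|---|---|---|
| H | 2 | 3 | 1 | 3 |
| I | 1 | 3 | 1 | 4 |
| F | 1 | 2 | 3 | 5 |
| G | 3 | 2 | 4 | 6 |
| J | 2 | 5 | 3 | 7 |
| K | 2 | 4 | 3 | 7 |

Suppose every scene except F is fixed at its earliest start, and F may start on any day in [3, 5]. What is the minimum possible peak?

11

F@3: d1:6  d2:3  d3:11  d4:11  d5:2  d6:2  d7:0  d8:0 → peak 11
F@4: d1:6  d2:3  d3:9  d4:13  d5:2  d6:2  d7:0  d8:0 → peak 13
F@5: d1:6  d2:3  d3:9  d4:11  d5:4  d6:2  d7:0  d8:0 → peak 11
Best is F@3, peak 11.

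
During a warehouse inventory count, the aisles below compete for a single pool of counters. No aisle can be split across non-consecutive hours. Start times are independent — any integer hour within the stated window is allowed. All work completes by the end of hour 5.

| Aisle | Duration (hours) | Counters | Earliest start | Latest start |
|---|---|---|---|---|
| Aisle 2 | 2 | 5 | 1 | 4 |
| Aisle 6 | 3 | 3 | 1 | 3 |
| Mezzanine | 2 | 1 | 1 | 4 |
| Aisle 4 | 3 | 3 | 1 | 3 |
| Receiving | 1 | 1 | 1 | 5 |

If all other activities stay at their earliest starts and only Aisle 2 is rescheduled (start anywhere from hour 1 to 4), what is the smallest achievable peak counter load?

Aisle 2@1: h1:13  h2:12  h3:6  h4:0  h5:0 → peak 13
Aisle 2@2: h1:8  h2:12  h3:11  h4:0  h5:0 → peak 12
Aisle 2@3: h1:8  h2:7  h3:11  h4:5  h5:0 → peak 11
Aisle 2@4: h1:8  h2:7  h3:6  h4:5  h5:5 → peak 8
Best is Aisle 2@4, peak 8.

8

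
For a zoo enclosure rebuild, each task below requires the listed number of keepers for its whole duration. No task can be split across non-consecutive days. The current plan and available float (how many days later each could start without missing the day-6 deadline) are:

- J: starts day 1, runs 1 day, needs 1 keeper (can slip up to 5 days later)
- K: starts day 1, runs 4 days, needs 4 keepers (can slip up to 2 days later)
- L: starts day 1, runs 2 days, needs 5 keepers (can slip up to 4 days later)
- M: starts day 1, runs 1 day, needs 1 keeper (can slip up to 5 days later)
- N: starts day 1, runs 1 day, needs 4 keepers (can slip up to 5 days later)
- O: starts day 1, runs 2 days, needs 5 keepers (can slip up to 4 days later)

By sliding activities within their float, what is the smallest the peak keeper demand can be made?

Early-start (J@1, K@1, L@1, M@1, N@1, O@1) gives peak 20: d1:20  d2:14  d3:4  d4:4  d5:0  d6:0.
Shift L→2, N→4, O→5.
Schedule J@1, K@1, L@2, M@1, N@4, O@5: d1:6  d2:9  d3:9  d4:8  d5:5  d6:5 — peak 9.

9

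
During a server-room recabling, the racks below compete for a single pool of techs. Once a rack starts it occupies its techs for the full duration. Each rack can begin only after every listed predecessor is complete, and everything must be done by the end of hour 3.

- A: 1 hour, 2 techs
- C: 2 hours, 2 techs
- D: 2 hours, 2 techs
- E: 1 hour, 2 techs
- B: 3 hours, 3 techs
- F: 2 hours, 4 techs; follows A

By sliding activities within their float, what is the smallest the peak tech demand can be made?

11

Schedule A@1, C@1, D@1, E@1, B@1, F@2: h1:11  h2:11  h3:7 — peak 11.
No arrangement of the 12 feasible schedules does better.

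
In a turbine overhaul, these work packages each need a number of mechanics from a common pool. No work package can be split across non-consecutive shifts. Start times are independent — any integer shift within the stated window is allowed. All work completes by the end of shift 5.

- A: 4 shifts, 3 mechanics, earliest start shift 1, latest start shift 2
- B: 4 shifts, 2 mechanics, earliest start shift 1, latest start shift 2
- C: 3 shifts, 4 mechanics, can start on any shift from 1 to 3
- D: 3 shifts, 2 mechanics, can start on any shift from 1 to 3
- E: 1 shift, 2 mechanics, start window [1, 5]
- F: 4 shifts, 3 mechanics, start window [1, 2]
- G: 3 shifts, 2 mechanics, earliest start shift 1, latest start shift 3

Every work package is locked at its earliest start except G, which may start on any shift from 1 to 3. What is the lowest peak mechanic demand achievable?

G@1: s1:18  s2:16  s3:16  s4:8  s5:0 → peak 18
G@2: s1:16  s2:16  s3:16  s4:10  s5:0 → peak 16
G@3: s1:16  s2:14  s3:16  s4:10  s5:2 → peak 16
Best is G@2, peak 16.

16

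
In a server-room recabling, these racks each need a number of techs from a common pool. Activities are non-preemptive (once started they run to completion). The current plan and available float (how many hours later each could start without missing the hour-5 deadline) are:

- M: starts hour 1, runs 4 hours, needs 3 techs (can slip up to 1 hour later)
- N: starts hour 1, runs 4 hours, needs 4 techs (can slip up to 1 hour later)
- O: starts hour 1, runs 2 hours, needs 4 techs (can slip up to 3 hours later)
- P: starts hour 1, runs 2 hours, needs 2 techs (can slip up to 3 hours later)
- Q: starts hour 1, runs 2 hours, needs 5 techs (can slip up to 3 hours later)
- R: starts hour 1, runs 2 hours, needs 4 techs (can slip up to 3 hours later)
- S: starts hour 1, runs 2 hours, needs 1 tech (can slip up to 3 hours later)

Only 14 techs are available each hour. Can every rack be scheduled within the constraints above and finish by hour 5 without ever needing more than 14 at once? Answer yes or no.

The minimum achievable peak is 15; 14 < 15, so no feasible schedule stays within the cap.

no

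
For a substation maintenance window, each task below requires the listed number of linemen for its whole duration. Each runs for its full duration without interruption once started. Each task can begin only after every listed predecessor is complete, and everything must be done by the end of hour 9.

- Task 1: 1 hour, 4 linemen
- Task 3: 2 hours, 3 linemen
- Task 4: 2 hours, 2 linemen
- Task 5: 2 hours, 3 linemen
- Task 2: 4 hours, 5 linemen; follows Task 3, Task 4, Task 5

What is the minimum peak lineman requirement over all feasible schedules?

5

Early-start (Task 1@1, Task 3@1, Task 4@1, Task 5@1, Task 2@3) gives peak 12: h1:12  h2:8  h3:5  h4:5  h5:5  h6:5  h7:0  h8:0  h9:0.
Shift Task 3→2, Task 4→2, Task 5→4, Task 2→6.
Schedule Task 1@1, Task 3@2, Task 4@2, Task 5@4, Task 2@6: h1:4  h2:5  h3:5  h4:3  h5:3  h6:5  h7:5  h8:5  h9:5 — peak 5.
Total lineman-hours = 40 over 9 hours ⇒ peak ≥ ⌈40/9⌉ = 5, so 5 is optimal.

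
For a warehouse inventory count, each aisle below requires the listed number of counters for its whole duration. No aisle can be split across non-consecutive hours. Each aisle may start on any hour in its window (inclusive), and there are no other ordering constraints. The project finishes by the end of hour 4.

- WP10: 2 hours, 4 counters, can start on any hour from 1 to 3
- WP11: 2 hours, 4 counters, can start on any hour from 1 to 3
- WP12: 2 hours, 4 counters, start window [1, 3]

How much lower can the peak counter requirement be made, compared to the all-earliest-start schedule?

Early-start peak: h1:12  h2:12  h3:0  h4:0 ⇒ 12.
Leveled (WP10@1, WP11@1, WP12@3): h1:8  h2:8  h3:4  h4:4 ⇒ 8.
Reduction 12 − 8 = 4.

4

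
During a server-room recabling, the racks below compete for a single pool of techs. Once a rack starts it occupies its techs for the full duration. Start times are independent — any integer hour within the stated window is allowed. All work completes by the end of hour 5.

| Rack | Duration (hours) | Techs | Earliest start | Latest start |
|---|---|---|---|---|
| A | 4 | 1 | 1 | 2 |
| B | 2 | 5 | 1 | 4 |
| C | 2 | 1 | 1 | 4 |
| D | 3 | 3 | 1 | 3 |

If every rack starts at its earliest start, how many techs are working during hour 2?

10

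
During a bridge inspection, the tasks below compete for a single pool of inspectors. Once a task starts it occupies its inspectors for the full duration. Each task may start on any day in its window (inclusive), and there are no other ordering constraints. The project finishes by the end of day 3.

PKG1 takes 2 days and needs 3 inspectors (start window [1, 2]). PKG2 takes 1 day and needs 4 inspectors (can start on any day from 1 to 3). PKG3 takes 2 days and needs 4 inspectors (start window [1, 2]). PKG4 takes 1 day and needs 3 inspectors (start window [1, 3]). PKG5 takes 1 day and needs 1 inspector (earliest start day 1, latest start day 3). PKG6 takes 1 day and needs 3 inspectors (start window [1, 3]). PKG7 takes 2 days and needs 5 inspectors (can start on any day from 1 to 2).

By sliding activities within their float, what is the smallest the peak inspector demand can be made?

12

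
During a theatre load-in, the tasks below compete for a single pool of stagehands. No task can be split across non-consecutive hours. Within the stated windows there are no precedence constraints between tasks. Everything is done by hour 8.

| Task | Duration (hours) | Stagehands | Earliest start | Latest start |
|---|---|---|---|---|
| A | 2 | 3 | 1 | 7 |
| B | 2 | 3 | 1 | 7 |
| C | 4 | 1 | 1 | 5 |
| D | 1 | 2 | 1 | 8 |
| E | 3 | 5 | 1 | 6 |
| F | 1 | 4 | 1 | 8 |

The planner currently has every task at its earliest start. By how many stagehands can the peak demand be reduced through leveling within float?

Early-start peak: h1:18  h2:12  h3:6  h4:1  h5:0  h6:0  h7:0  h8:0 ⇒ 18.
Leveled (A@1, B@3, C@2, D@1, E@6, F@5): h1:5  h2:4  h3:4  h4:4  h5:5  h6:5  h7:5  h8:5 ⇒ 5.
Reduction 18 − 5 = 13.

13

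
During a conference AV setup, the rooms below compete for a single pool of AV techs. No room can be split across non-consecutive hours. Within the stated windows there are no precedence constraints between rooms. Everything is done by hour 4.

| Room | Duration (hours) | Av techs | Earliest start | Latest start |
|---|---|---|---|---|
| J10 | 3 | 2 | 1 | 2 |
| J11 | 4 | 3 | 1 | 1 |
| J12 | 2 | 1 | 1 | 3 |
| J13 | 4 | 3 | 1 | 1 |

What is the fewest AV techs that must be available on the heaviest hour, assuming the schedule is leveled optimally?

9

Schedule J10@1, J11@1, J12@1, J13@1: h1:9  h2:9  h3:8  h4:6 — peak 9.
No arrangement of the 6 feasible schedules does better.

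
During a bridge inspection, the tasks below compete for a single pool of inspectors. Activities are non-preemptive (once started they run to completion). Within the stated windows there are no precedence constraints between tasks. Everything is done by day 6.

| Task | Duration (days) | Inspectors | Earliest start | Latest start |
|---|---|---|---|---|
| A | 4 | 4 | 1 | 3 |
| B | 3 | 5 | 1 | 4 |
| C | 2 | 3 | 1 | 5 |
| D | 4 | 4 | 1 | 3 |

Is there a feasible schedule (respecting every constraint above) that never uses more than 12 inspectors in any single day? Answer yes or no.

no

The minimum achievable peak is 13; 12 < 13, so no feasible schedule stays within the cap.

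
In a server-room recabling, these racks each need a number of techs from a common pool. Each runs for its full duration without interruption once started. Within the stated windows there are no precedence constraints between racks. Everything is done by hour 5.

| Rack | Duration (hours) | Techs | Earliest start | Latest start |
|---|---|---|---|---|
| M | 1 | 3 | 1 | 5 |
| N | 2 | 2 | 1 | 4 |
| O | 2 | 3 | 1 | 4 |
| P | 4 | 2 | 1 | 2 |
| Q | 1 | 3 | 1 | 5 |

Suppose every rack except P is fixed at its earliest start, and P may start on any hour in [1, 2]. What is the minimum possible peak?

11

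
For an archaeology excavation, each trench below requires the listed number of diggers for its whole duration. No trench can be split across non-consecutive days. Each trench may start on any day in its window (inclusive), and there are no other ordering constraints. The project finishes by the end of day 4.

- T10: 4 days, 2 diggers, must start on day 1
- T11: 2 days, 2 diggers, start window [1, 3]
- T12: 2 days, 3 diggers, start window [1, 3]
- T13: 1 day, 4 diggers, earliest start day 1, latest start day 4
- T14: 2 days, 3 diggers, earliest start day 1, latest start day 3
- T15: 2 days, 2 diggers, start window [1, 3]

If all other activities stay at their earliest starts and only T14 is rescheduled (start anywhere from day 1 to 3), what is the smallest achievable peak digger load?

13

T14@1: d1:16  d2:12  d3:2  d4:2 → peak 16
T14@2: d1:13  d2:12  d3:5  d4:2 → peak 13
T14@3: d1:13  d2:9  d3:5  d4:5 → peak 13
Best is T14@2, peak 13.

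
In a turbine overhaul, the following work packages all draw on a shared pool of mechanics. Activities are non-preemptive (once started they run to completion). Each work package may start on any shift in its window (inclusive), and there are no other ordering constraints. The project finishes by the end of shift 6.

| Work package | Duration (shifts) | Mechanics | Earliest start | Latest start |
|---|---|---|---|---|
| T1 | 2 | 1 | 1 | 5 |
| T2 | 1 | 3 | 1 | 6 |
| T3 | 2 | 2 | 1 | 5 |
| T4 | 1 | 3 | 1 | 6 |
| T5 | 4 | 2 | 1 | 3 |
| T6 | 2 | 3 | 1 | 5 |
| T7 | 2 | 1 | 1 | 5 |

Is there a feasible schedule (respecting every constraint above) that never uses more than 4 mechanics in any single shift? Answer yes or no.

Total mechanic-shifts = 28; over 6 shifts the average is 28/6 > 4, so some shift must exceed 4.

no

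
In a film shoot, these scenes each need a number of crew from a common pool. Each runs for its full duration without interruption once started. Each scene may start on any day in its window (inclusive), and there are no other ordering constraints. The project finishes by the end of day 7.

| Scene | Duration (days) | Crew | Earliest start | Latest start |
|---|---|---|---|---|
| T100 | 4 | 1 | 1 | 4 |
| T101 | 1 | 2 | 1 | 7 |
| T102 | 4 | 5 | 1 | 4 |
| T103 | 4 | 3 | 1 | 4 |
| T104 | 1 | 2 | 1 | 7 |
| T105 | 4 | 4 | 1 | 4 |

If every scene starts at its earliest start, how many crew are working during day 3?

13

At early start, day 3 has: T100, T102, T103, T105.
Demand: 1 + 5 + 3 + 4 = 13.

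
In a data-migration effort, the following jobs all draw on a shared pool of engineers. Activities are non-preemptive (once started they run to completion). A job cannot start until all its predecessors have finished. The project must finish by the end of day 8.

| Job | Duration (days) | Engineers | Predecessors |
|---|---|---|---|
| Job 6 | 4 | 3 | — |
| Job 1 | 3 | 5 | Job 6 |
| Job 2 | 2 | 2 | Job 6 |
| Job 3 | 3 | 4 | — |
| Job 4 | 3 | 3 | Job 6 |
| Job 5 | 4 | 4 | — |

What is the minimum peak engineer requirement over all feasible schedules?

11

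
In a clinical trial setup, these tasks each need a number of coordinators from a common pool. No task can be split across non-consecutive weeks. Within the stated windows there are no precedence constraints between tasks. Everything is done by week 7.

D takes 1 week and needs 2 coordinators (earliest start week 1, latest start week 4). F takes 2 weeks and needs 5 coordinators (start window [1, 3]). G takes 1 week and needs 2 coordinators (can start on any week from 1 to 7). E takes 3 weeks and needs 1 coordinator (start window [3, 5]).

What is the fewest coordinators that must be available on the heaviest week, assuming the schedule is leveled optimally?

Early-start (D@1, F@1, G@1, E@3) gives peak 9: w1:9  w2:5  w3:1  w4:1  w5:1  w6:0  w7:0.
Shift F→2, E→4.
Schedule D@1, F@2, G@1, E@4: w1:4  w2:5  w3:5  w4:1  w5:1  w6:1  w7:0 — peak 5.

5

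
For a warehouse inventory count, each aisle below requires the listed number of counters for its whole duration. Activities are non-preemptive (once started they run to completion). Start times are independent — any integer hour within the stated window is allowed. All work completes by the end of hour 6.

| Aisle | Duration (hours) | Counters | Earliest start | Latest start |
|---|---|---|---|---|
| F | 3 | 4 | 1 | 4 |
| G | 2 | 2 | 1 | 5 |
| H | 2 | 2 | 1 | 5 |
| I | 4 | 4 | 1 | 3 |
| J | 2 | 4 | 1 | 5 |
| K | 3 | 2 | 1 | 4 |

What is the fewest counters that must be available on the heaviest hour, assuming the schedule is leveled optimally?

10

Early-start (F@1, G@1, H@1, I@1, J@1, K@1) gives peak 18: h1:18  h2:18  h3:10  h4:4  h5:0  h6:0.
Shift I→3, J→4.
Schedule F@1, G@1, H@1, I@3, J@4, K@1: h1:10  h2:10  h3:10  h4:8  h5:8  h6:4 — peak 10.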